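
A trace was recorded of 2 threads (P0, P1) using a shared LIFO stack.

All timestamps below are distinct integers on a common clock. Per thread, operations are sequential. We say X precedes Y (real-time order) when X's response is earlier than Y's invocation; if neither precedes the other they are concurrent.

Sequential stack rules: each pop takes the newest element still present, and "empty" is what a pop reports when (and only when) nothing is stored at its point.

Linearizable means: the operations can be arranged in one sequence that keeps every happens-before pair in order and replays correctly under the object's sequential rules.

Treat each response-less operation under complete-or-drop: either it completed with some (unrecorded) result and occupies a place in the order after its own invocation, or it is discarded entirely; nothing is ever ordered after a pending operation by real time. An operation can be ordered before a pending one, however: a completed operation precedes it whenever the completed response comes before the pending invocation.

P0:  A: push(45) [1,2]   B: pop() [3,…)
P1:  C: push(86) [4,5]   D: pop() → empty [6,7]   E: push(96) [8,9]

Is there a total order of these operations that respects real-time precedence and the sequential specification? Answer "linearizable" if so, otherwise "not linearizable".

prefix check: 1..6 passes, 1..7 fails once D's time-7 response joins
exactly one order of the 3 completed ops respects real time; the LIFO stack replay fails
every completion of the 1 pending operation (B) was checked; none linearizes
sample order A, C, D (pending dropped) stalls at step 3 — D pop() → empty has no legal effect

not linearizable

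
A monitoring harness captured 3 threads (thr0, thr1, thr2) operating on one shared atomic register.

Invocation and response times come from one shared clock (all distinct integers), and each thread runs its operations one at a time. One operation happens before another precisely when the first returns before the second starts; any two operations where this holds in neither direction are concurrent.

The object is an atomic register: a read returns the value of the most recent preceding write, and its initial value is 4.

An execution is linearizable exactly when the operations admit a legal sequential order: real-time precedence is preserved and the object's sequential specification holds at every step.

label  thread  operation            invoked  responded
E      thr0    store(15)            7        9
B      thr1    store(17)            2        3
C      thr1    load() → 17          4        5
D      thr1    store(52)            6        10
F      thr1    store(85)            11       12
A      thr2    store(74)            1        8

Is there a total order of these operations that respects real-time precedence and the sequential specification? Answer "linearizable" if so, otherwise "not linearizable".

a witness: A, B, C, D, E, F
1. A store(74), leaving value 74
2. B store(17), leaving value 17
3. C load() → 17, leaving value 17
4. D store(52), leaving value 52
5. E store(15), leaving value 15
6. F store(85), leaving value 85

linearizable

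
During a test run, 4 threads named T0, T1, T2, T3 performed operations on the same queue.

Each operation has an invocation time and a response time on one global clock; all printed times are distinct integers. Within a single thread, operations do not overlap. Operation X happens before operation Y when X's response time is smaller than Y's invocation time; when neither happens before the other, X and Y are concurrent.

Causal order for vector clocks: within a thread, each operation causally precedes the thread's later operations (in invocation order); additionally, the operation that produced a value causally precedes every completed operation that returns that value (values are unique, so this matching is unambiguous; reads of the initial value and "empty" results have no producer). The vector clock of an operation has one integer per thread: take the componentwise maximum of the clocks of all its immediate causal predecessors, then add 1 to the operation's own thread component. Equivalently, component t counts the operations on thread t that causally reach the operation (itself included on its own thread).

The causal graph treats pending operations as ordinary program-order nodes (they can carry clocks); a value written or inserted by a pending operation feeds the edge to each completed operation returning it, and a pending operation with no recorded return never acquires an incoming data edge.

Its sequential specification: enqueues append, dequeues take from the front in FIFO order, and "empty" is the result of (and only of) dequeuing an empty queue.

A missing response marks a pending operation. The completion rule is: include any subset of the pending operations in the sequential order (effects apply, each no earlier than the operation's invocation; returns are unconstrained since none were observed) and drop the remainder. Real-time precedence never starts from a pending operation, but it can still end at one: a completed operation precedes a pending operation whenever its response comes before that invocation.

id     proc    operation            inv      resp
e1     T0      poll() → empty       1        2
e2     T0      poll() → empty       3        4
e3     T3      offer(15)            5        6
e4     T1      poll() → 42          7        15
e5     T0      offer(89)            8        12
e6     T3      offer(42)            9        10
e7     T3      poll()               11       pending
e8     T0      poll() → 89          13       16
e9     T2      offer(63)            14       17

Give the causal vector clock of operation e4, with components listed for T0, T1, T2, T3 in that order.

no predecessors for e3 (invoked 5): T3 increments from zero → (0, 0, 0, 1)
no predecessors for e9 (invoked 14): T2 increments from zero → (0, 0, 1, 0)
no predecessors for e1 (invoked 1): T0 increments from zero → (1, 0, 0, 0)
e6 (invocation 9): componentwise max over VC(e3)=(0, 0, 0, 1), +1 at T3, giving (0, 0, 0, 2)
e2 (invocation 3): componentwise max over VC(e1)=(1, 0, 0, 0), +1 at T0, giving (2, 0, 0, 0)
e7 (invocation 11): componentwise max over VC(e6)=(0, 0, 0, 2), +1 at T3, giving (0, 0, 0, 3)
e4 (invocation 7): componentwise max over VC(e6)=(0, 0, 0, 2), +1 at T1, giving (0, 1, 0, 2)
e5 (invocation 8): componentwise max over VC(e2)=(2, 0, 0, 0), +1 at T0, giving (3, 0, 0, 0)
e8 (invocation 13): componentwise max over VC(e5)=(3, 0, 0, 0), +1 at T0, giving (4, 0, 0, 0)
target: VC(e4) = (0, 1, 0, 2)

(0, 1, 0, 2)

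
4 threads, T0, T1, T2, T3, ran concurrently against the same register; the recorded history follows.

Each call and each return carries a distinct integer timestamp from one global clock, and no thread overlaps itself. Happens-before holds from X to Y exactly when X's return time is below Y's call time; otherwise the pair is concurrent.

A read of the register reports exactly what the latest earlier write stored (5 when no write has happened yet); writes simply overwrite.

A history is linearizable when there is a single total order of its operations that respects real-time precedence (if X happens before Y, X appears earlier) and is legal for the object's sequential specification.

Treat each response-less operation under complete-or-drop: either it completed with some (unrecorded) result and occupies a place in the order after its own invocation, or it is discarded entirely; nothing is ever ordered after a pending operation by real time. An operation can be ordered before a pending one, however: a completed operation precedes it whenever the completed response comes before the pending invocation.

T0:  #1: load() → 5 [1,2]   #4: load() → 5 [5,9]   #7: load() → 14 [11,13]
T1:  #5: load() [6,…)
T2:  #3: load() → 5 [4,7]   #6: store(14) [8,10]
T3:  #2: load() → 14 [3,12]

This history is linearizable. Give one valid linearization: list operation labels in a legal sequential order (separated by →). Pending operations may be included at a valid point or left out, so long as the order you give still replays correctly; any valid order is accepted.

#1 → #3 → #4 → #5 → #6 → #2 → #7

after step 1 (#1 load() → 5): value 5
after step 2 (#3 load() → 5): value 5
after step 3 (#4 load() → 5): value 5
after step 4 (#5 load() (pending, included)): value 5
after step 5 (#6 store(14)): value 14
after step 6 (#2 load() → 14): value 14
after step 7 (#7 load() → 14): value 14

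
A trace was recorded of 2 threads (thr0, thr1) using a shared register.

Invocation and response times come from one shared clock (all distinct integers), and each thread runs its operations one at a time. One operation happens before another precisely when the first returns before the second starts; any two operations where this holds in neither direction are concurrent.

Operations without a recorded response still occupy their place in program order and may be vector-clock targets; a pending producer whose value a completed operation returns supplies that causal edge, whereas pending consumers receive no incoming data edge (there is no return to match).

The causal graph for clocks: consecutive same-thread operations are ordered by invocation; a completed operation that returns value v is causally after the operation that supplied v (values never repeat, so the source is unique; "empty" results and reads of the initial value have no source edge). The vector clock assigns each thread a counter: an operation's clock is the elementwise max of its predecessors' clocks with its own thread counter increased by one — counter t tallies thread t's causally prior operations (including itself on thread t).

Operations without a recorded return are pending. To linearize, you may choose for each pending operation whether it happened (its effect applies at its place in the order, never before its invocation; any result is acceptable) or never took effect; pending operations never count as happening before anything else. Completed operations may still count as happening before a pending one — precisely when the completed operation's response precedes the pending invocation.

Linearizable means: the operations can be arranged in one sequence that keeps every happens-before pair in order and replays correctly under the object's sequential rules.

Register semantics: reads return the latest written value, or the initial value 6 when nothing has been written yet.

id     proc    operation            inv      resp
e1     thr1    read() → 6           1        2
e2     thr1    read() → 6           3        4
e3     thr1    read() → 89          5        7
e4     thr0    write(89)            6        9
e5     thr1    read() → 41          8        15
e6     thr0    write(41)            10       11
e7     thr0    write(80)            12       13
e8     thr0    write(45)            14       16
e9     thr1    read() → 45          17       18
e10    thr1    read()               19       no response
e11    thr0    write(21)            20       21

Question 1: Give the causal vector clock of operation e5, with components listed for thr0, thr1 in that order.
(2, 4)

e1, invoked 1, has no incoming edges; only thr1's bump applies → (0, 1)
e4, invoked 6, has no incoming edges; only thr0's bump applies → (1, 0)
invoked at 3, e2 merges VC(e1)=(0, 1) and bumps thr1's slot → (0, 2)
invoked at 10, e6 merges VC(e4)=(1, 0) and bumps thr0's slot → (2, 0)
invoked at 12, e7 merges VC(e6)=(2, 0) and bumps thr0's slot → (3, 0)
invoked at 5, e3 merges VC(e2)=(0, 2), VC(e4)=(1, 0) and bumps thr1's slot → (1, 3)
invoked at 14, e8 merges VC(e7)=(3, 0) and bumps thr0's slot → (4, 0)
invoked at 20, e11 merges VC(e8)=(4, 0) and bumps thr0's slot → (5, 0)
invoked at 8, e5 merges VC(e3)=(1, 3), VC(e6)=(2, 0) and bumps thr1's slot → (2, 4)
invoked at 17, e9 merges VC(e5)=(2, 4), VC(e8)=(4, 0) and bumps thr1's slot → (4, 5)
invoked at 19, e10 merges VC(e9)=(4, 5) and bumps thr1's slot → (4, 6)
target: VC(e5) = (2, 4)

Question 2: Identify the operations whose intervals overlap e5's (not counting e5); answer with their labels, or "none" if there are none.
e4, e6, e7, e8

concurrent with e5 ([8,15]): every op whose interval crosses 8..15
e1 [1,2]: before
e2 [3,4]: before
e3 [5,7]: before
e4 [6,9]: concurrent
e6 [10,11]: concurrent
e7 [12,13]: concurrent
e8 [14,16]: concurrent
e9 [17,18]: after
e10 [19,…): after
e11 [20,21]: after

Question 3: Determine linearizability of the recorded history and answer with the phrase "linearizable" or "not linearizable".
linearizable

witness order: e1, e2, e4, e3, e6, e5, e7, e8, e9, e10, e11
1. e1 read() → 6, leaving value 6
2. e2 read() → 6, leaving value 6
3. e4 write(89), leaving value 89
4. e3 read() → 89, leaving value 89
5. e6 write(41), leaving value 41
6. e5 read() → 41, leaving value 41
7. e7 write(80), leaving value 80
8. e8 write(45), leaving value 45
9. e9 read() → 45, leaving value 45
10. e10 read() (pending, included), leaving value 45
11. e11 write(21), leaving value 21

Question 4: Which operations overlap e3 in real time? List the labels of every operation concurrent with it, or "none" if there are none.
e4

e3 runs from 5 to 7; window-overlapping ops are concurrent
e1 [1,2]: before
e2 [3,4]: before
e4 [6,9]: concurrent
e5 [8,15]: after
e6 [10,11]: after
e7 [12,13]: after
e8 [14,16]: after
e9 [17,18]: after
e10 [19,…): after
e11 [20,21]: after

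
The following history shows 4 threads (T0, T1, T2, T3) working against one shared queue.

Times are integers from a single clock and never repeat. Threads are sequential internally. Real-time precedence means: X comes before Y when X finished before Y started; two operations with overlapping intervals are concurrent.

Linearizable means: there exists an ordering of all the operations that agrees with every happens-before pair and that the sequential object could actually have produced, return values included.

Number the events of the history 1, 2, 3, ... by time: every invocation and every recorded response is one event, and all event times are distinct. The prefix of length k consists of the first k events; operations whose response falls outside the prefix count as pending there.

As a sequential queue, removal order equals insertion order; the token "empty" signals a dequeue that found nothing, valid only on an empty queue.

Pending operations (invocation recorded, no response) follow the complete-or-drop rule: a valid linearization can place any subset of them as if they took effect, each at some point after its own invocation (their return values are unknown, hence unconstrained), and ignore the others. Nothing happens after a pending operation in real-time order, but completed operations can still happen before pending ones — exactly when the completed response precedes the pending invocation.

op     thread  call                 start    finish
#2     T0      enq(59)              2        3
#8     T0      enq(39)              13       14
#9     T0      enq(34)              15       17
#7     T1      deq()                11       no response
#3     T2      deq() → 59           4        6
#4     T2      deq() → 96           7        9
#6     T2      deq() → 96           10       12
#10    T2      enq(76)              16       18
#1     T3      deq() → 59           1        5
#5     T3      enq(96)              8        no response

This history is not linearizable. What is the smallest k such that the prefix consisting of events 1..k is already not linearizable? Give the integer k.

a valid linearization of events 1..5 exists, for instance #2, #1:
after step 1 (#2 enq(59)): queue <59>
after step 2 (#1 deq() → 59): queue <>
with event 6 included (#3 responding at time 6), all real-time-consistent orders fail
one such order, #1, #2, #3, breaks at step 1 where #1 deq() → 59 is illegal
one such order, #2, #1, #3, breaks at step 3 where #3 deq() → 59 is illegal

6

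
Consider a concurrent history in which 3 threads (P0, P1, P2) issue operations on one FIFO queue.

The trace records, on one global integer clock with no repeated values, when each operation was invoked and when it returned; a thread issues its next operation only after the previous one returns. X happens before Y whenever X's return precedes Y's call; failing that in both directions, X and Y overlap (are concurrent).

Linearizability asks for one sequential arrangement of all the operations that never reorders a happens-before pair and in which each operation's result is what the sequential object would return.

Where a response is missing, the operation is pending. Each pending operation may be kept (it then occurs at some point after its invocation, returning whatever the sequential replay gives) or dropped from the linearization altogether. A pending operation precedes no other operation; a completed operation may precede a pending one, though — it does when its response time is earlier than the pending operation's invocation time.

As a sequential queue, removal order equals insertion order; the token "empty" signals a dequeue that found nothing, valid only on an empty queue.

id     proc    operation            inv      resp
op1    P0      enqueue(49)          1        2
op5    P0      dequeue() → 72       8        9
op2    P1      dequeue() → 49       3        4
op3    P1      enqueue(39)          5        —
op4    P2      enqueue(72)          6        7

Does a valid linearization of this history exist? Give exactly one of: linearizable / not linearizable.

linearizable

witness order: op1, op2, op4, op3, op5
after step 1 (op1 enqueue(49)): queue <49>
after step 2 (op2 dequeue() → 49): queue <>
after step 3 (op4 enqueue(72)): queue <72>
after step 4 (op3 enqueue(39) (pending, included)): queue <72,39>
after step 5 (op5 dequeue() → 72): queue <39>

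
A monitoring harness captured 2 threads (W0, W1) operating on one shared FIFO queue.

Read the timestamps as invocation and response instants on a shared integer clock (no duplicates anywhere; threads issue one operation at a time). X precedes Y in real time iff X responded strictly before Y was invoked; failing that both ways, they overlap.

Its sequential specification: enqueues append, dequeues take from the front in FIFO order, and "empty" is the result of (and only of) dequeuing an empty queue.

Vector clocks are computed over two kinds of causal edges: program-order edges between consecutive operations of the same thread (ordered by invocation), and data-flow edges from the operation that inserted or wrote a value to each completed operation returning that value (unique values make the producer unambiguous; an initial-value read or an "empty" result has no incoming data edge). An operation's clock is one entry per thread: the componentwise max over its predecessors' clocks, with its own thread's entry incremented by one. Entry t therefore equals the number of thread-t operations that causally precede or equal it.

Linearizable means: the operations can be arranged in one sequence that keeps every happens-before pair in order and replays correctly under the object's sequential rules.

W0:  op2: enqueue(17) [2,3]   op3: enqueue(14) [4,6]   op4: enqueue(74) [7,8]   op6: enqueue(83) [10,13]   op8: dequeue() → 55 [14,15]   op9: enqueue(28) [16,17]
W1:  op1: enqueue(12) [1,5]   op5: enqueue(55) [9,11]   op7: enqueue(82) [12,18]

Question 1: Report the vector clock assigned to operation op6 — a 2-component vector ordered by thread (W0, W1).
Answer: (4, 0)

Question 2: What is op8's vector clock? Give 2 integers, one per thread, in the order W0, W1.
Answer: (5, 2)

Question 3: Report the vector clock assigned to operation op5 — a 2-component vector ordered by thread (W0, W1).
Answer: (0, 2)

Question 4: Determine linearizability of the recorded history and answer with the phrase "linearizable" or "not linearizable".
through event 14 a valid linearization exists; event 15 (op8 responding at time 15) ends that
6 orders of the 7 completed FIFO queue ops respect real time; none is legal
completion choices over the 1 pending operation (op7) were checked; none helps
one such order, op1, op2, op3, op4, op5, op6, op8 (pending dropped), breaks at step 7 where op8 dequeue() → 55 is illegal
one such order, op1, op2, op3, op4, op6, op5, op8 (pending dropped), breaks at step 7 where op8 dequeue() → 55 is illegal

not linearizable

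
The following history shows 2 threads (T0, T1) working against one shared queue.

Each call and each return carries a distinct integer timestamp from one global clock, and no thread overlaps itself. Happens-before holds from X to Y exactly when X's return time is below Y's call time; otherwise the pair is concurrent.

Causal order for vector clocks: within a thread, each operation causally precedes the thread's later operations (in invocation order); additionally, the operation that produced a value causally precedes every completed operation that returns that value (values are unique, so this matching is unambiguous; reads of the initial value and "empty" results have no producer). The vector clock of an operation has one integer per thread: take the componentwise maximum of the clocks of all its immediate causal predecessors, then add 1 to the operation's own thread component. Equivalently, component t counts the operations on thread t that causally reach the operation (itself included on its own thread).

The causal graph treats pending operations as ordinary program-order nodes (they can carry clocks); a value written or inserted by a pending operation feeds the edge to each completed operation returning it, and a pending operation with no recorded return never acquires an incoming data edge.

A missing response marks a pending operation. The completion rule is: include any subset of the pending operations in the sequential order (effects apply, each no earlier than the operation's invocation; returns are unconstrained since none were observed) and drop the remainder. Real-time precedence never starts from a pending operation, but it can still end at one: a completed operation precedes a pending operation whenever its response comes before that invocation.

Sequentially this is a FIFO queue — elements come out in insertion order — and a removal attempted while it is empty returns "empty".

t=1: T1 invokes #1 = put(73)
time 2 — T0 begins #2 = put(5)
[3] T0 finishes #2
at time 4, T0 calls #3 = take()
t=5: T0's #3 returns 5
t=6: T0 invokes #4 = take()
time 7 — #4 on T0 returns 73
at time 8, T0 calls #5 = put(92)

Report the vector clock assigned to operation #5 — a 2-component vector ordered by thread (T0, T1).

(4, 1)

invoked at 1, #1 has no predecessors; its own T1 bump gives (0, 1)
invoked at 2, #2 has no predecessors; its own T0 bump gives (1, 0)
merge at #3 (invoked 4): VC(#2)=(1, 0), own-thread bump on T0 → (2, 0)
merge at #4 (invoked 6): VC(#1)=(0, 1), VC(#3)=(2, 0), own-thread bump on T0 → (3, 1)
merge at #5 (invoked 8): VC(#4)=(3, 1), own-thread bump on T0 → (4, 1)
target: VC(#5) = (4, 1)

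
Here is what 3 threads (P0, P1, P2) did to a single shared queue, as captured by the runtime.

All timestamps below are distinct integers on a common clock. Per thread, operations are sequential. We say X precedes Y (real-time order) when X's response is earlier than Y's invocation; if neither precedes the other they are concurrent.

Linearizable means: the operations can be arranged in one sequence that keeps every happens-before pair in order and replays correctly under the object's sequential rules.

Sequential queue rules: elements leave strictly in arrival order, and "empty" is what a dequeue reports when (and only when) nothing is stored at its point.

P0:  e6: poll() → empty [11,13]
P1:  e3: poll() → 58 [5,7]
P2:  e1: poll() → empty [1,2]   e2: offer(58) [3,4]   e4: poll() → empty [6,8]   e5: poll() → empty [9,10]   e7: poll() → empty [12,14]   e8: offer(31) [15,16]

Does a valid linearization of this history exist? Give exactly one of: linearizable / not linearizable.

linearizable

witness order: e1, e2, e3, e4, e5, e6, e7, e8
1. e1 poll() → empty, leaving queue <>
2. e2 offer(58), leaving queue <58>
3. e3 poll() → 58, leaving queue <>
4. e4 poll() → empty, leaving queue <>
5. e5 poll() → empty, leaving queue <>
6. e6 poll() → empty, leaving queue <>
7. e7 poll() → empty, leaving queue <>
8. e8 offer(31), leaving queue <31>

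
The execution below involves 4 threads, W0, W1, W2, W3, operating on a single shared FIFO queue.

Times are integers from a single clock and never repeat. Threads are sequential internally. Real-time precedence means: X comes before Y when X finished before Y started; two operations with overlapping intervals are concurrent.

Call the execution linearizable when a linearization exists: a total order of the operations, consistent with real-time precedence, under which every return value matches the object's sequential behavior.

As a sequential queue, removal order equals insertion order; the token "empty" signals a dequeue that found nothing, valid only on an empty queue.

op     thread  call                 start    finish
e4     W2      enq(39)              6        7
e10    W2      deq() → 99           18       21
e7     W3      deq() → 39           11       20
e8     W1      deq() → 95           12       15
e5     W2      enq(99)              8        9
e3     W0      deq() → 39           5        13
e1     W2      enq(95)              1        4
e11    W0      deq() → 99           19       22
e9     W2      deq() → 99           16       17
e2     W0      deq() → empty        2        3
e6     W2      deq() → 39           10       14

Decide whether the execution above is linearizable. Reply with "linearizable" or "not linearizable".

events 1..13 are fine; event 14 — the response of e6 at time 14 — makes the prefix non-linearizable
real-time-consistent orders of the 6 completed operations: 8 — all fail the FIFO queue replay
completion choices over the 2 pending operations (e7, e8) were checked; none helps
one such order, e1, e2, e3, e4, e5, e6 (pending dropped), breaks at step 2 where e2 deq() → empty is illegal
one such order, e1, e2, e4, e3, e5, e6 (pending dropped), breaks at step 2 where e2 deq() → empty is illegal

not linearizable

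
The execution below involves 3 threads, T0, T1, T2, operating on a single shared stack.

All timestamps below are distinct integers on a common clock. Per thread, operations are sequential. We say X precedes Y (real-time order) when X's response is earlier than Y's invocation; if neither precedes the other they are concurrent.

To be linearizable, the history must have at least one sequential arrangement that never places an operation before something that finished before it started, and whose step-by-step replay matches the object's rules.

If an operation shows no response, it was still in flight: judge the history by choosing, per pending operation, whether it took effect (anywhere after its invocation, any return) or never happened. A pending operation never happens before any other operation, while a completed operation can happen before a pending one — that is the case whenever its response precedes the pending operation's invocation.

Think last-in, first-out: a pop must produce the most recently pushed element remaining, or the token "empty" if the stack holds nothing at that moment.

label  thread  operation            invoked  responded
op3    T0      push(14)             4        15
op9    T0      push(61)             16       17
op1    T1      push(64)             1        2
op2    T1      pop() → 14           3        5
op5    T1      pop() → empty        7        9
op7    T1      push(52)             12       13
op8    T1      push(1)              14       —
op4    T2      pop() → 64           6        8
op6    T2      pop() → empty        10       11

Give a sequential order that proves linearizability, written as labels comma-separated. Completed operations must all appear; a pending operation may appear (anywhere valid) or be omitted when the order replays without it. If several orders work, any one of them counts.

op1, op3, op2, op4, op5, op6, op7, op8, op9

after step 1 (op1 push(64)): stack <64>
after step 2 (op3 push(14)): stack <64,14>
after step 3 (op2 pop() → 14): stack <64>
after step 4 (op4 pop() → 64): stack <>
after step 5 (op5 pop() → empty): stack <>
after step 6 (op6 pop() → empty): stack <>
after step 7 (op7 push(52)): stack <52>
after step 8 (op8 push(1) (pending, included)): stack <52,1>
after step 9 (op9 push(61)): stack <52,1,61>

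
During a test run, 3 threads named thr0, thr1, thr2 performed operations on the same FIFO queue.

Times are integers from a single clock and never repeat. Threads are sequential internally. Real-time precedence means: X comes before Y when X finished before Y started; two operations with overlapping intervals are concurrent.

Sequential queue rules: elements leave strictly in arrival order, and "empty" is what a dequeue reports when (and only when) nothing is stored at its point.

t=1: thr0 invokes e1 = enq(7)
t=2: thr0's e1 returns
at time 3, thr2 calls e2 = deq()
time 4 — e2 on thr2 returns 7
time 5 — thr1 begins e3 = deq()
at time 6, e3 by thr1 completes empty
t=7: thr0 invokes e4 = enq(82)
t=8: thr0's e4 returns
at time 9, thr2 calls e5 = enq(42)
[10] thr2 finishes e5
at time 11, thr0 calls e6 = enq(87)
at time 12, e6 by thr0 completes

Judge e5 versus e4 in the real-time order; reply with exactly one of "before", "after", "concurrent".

after

e5 spans [9,10], e4 spans [7,8]
resp(e4)=8 < inv(e5)=9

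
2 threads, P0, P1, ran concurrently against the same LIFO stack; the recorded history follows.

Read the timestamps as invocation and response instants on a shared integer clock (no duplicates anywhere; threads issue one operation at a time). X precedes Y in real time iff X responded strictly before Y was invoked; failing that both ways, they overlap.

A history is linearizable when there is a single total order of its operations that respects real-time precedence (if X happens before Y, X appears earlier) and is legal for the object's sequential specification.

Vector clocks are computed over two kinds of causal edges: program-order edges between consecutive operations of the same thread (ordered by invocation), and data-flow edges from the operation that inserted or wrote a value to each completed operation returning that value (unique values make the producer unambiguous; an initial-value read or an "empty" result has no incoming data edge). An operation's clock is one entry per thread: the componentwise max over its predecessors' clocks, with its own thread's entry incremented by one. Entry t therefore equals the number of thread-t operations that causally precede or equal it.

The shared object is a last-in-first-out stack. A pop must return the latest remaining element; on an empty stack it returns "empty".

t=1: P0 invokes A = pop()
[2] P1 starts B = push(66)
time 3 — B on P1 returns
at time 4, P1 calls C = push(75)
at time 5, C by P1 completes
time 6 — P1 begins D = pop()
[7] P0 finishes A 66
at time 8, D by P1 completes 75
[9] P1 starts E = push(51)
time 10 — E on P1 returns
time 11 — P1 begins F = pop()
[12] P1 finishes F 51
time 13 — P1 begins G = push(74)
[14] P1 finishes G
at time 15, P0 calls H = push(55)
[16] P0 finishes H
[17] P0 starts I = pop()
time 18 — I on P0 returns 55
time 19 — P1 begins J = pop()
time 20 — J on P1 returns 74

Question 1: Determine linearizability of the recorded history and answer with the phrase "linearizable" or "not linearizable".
a witness: B, A, C, D, E, F, G, H, I, J
step 1: B push(66) — stack <66>
step 2: A pop() → 66 — stack <>
step 3: C push(75) — stack <75>
step 4: D pop() → 75 — stack <>
step 5: E push(51) — stack <51>
step 6: F pop() → 51 — stack <>
step 7: G push(74) — stack <74>
step 8: H push(55) — stack <74,55>
step 9: I pop() → 55 — stack <74>
step 10: J pop() → 74 — stack <>

linearizable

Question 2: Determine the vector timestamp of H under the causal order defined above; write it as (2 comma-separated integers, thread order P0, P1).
VC(B, invoked at 2): no causal predecessors; +1 on P1 → (0, 1)
C, invoked 4, takes VC(B)=(0, 1) under max, adds 1 for P1 → (0, 2)
A, invoked 1, takes VC(B)=(0, 1) under max, adds 1 for P0 → (1, 1)
D, invoked 6, takes VC(C)=(0, 2) under max, adds 1 for P1 → (0, 3)
H, invoked 15, takes VC(A)=(1, 1) under max, adds 1 for P0 → (2, 1)
E, invoked 9, takes VC(D)=(0, 3) under max, adds 1 for P1 → (0, 4)
I, invoked 17, takes VC(H)=(2, 1) under max, adds 1 for P0 → (3, 1)
F, invoked 11, takes VC(E)=(0, 4) under max, adds 1 for P1 → (0, 5)
G, invoked 13, takes VC(F)=(0, 5) under max, adds 1 for P1 → (0, 6)
J, invoked 19, takes VC(G)=(0, 6) under max, adds 1 for P1 → (0, 7)
target: VC(H) = (2, 1)

(2, 1)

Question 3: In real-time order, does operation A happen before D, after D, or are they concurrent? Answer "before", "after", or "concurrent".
A spans [1,7], D spans [6,8]
the intervals overlap in both directions

concurrent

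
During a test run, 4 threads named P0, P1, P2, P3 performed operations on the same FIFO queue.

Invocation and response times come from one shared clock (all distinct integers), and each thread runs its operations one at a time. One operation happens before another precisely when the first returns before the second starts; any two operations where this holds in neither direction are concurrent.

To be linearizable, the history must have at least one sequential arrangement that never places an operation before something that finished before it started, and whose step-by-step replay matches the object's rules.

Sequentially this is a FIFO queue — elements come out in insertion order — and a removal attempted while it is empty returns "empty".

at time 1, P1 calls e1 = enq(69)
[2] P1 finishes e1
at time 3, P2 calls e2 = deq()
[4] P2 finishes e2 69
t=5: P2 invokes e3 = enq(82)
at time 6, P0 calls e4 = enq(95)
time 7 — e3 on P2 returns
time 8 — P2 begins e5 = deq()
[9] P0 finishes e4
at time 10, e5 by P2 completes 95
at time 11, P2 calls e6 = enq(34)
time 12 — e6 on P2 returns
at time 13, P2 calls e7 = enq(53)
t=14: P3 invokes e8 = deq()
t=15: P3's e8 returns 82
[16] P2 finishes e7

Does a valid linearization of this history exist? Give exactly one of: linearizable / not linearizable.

witness order: e1, e2, e4, e3, e5, e6, e7, e8
step 1: e1 enq(69) — queue <69>
step 2: e2 deq() → 69 — queue <>
step 3: e4 enq(95) — queue <95>
step 4: e3 enq(82) — queue <95,82>
step 5: e5 deq() → 95 — queue <82>
step 6: e6 enq(34) — queue <82,34>
step 7: e7 enq(53) — queue <82,34,53>
step 8: e8 deq() → 82 — queue <34,53>

linearizable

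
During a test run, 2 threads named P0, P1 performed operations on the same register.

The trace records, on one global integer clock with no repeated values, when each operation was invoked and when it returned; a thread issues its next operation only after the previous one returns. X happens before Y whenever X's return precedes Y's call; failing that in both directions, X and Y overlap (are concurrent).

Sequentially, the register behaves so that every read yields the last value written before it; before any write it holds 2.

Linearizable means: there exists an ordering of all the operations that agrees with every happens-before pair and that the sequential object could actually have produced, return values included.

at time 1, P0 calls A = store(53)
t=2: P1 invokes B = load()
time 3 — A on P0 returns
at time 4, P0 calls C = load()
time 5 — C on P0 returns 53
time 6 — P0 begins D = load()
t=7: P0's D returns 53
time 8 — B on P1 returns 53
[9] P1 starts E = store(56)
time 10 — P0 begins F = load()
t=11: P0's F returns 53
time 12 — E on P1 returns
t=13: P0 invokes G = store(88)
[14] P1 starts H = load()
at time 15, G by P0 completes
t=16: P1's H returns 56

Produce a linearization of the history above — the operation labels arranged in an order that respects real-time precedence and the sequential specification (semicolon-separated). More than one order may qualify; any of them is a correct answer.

step 1: A store(53) — value 53
step 2: B load() → 53 — value 53
step 3: C load() → 53 — value 53
step 4: D load() → 53 — value 53
step 5: F load() → 53 — value 53
step 6: E store(56) — value 56
step 7: H load() → 56 — value 56
step 8: G store(88) — value 88

A; B; C; D; F; E; H; G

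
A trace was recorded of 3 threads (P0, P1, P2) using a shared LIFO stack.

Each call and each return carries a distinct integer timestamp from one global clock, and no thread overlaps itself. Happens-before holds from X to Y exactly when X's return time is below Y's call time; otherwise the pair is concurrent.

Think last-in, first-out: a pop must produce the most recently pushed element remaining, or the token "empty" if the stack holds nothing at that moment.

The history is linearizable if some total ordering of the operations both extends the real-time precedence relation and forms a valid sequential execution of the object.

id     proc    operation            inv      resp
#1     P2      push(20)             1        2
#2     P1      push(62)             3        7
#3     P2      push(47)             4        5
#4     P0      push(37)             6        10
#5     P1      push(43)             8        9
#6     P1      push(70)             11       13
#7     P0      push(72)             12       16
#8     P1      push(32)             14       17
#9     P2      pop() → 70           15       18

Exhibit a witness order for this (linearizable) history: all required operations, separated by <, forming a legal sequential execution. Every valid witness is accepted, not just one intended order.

1. #1 push(20), leaving stack <20>
2. #2 push(62), leaving stack <20,62>
3. #3 push(47), leaving stack <20,62,47>
4. #4 push(37), leaving stack <20,62,47,37>
5. #5 push(43), leaving stack <20,62,47,37,43>
6. #6 push(70), leaving stack <20,62,47,37,43,70>
7. #9 pop() → 70, leaving stack <20,62,47,37,43>
8. #7 push(72), leaving stack <20,62,47,37,43,72>
9. #8 push(32), leaving stack <20,62,47,37,43,72,32>

#1 < #2 < #3 < #4 < #5 < #6 < #9 < #7 < #8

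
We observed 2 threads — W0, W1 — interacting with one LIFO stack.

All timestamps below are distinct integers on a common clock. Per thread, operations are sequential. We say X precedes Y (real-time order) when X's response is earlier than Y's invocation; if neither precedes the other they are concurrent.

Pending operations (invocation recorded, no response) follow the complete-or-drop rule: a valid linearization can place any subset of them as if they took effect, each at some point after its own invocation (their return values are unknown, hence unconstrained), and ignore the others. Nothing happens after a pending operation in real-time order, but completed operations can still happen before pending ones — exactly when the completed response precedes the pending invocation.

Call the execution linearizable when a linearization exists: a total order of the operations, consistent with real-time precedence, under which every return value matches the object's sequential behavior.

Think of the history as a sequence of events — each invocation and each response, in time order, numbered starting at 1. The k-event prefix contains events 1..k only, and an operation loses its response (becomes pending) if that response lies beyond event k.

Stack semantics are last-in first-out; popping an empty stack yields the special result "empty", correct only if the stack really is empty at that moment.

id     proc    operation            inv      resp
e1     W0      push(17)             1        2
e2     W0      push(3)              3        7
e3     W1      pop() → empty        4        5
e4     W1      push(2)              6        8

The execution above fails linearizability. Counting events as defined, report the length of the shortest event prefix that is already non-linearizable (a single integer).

one valid order for events 1..4 is e1:
1. e1 push(17), leaving stack <17>
with event 5 included (e3 responding at time 5), all real-time-consistent orders fail
no completion choice of the 1 pending operation (e2) rescues it — every subset was tried
one such order, e1, e3 (pending dropped), breaks at step 2 where e3 pop() → empty is illegal

5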